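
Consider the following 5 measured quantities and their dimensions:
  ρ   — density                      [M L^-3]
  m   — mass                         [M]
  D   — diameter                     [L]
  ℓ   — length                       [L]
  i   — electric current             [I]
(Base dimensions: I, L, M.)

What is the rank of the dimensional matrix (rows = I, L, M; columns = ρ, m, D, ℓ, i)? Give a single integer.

3

Write exponents as rows I,L,M / cols ρ,m,D,ℓ,i:
  I: [ 0  0  0  0  1]
  L: [-3  0  1  1  0]
  M: [ 1  1  0  0  0]
RREF → pivots at {ρ,m,i} ⇒ r = 3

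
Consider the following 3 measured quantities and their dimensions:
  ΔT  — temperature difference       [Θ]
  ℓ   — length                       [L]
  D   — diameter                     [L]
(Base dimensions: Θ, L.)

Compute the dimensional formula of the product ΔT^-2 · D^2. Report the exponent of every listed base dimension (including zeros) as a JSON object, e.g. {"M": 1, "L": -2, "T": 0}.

Exponent matrix [Θ,L] × [ΔT,ℓ,D]:
  Θ: [ 1  0  0]
  L: [ 0  1  1]
  [Θ]: (-2)·1+(2)·0 = -2
  [L]: (-2)·0+(2)·1 = 2
⇒ Θ^-2 L^2

{"Θ": -2, "L": 2}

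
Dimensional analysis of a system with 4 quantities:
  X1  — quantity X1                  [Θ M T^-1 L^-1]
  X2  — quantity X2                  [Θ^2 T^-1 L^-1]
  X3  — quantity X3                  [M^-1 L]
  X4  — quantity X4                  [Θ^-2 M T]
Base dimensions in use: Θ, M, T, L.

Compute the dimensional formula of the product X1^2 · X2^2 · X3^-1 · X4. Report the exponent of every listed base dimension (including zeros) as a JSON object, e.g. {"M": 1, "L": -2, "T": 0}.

{"Θ": 4, "M": 4, "T": -3, "L": -5}

Exponent matrix [Θ,M,T,L] × [X1,X2,X3,X4]:
  Θ: [ 1  2  0 -2]
  M: [ 1  0 -1  1]
  T: [-1 -1  0  1]
  L: [-1 -1  1  0]
  [Θ]: (2)·1+(2)·2+(-1)·0+(1)·-2 = 4
  [M]: (2)·1+(2)·0+(-1)·-1+(1)·1 = 4
  [T]: (2)·-1+(2)·-1+(-1)·0+(1)·1 = -3
  [L]: (2)·-1+(2)·-1+(-1)·1+(1)·0 = -5
⇒ Θ^4 M^4 T^-3 L^-5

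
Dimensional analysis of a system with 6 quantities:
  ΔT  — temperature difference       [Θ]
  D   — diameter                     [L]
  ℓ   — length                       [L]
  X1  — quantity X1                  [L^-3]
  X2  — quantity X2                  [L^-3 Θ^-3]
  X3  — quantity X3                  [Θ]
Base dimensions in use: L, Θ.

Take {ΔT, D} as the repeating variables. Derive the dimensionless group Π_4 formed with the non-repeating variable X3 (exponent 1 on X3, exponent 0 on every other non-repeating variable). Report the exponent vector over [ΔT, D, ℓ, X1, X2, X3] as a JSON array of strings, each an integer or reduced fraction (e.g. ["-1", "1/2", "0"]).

["-1", "0", "0", "0", "0", "1"]

Write exponents as rows L,Θ / cols ΔT,D,ℓ,X1,X2,X3:
  L: [ 0  1  1 -3 -3  0]
  Θ: [ 1  0  0  0 -3  1]
Echelon form has 2 nonzero rows (pivots: ΔT,D)
Repeat: ΔT,D; free: ℓ,X1,X2,X3
RREF:
  r0: [   1    0    0    0   -3    1]
  r1: [   0    1    1   -3   -3    0]
Fix exponent of X3 at 1, ℓ at 0, X1 at 0, X2 at 0; solve each RREF row for its pivot's exponent:
  r0: exp(ΔT) + (1)·1 = 0 ⇒ exp(ΔT) = -1
  r1: exp(D) + (0)·1 = 0 ⇒ exp(D) = 0
Π_4 = ΔT^-1 · X3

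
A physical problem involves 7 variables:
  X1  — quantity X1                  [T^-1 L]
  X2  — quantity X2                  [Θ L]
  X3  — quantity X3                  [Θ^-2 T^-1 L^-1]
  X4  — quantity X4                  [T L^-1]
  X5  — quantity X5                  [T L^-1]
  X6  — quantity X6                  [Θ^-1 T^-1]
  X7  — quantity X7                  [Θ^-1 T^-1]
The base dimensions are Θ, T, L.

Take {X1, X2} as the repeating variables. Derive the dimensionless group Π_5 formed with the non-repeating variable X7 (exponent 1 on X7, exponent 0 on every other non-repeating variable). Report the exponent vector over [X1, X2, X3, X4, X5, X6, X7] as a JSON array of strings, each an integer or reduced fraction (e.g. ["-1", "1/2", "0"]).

["-1", "1", "0", "0", "0", "0", "1"]

Exponent matrix [Θ,T,L] × [X1,X2,X3,X4,X5,X6,X7]:
  Θ: [ 0  1 -2  0  0 -1 -1]
  T: [-1  0 -1  1  1 -1 -1]
  L: [ 1  1 -1 -1 -1  0  0]
RREF → pivots at {X1,X2} ⇒ r = 2
Pivot set = {X1,X2}, free = {X3,X4,X5,X6,X7}
RREF:
  r0: [   1    0    1   -1   -1    1    1]
  r1: [   0    1   -2    0    0   -1   -1]
  r2: [   0    0    0    0    0    0    0]
Fix exponent of X7 at 1, X3 at 0, X4 at 0, X5 at 0, X6 at 0; solve each RREF row for its pivot's exponent:
  r0: exp(X1) + (1)·1 = 0 ⇒ exp(X1) = -1
  r1: exp(X2) + (-1)·1 = 0 ⇒ exp(X2) = 1
Π_5 = X1^-1 · X2 · X7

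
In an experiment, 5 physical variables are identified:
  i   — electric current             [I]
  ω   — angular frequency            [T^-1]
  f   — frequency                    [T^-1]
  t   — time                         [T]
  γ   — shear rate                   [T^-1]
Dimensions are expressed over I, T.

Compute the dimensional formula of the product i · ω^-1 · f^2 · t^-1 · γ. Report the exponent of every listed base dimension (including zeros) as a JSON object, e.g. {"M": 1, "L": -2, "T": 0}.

Write exponents as rows I,T / cols i,ω,f,t,γ:
  I: [ 1  0  0  0  0]
  T: [ 0 -1 -1  1 -1]
  [I]: (1)·1+(-1)·0+(2)·0+(-1)·0+(1)·0 = 1
  [T]: (1)·0+(-1)·-1+(2)·-1+(-1)·1+(1)·-1 = -3
⇒ I T^-3

{"I": 1, "T": -3}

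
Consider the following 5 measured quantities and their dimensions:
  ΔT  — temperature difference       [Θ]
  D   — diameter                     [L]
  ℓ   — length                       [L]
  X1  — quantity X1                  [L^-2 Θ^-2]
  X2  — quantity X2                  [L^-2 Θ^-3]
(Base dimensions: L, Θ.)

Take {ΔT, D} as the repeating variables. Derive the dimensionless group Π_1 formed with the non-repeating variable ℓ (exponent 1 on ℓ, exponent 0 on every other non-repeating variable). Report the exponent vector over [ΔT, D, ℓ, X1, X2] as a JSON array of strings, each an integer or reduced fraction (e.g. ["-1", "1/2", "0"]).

Write exponents as rows L,Θ / cols ΔT,D,ℓ,X1,X2:
  L: [ 0  1  1 -2 -2]
  Θ: [ 1  0  0 -2 -3]
Echelon form has 2 nonzero rows (pivots: ΔT,D)
Pivot set = {ΔT,D}, free = {ℓ,X1,X2}
RREF:
  r0: [   1    0    0   -2   -3]
  r1: [   0    1    1   -2   -2]
Fix exponent of ℓ at 1, X1 at 0, X2 at 0; solve each RREF row for its pivot's exponent:
  r0: exp(ΔT) + (0)·1 = 0 ⇒ exp(ΔT) = 0
  r1: exp(D) + (1)·1 = 0 ⇒ exp(D) = -1
Π_1 = D^-1 · ℓ

["0", "-1", "1", "0", "0"]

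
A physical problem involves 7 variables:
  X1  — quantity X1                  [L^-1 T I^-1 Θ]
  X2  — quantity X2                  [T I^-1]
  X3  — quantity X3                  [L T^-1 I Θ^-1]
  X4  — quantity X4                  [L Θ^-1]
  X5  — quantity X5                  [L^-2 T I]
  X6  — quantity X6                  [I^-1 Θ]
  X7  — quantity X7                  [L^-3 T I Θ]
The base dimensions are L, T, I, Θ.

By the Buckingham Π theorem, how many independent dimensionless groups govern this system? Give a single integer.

Exponent matrix [L,T,I,Θ] × [X1,X2,X3,X4,X5,X6,X7]:
  L: [-1  0  1  1 -2  0 -3]
  T: [ 1  1 -1  0  1  0  1]
  I: [-1 -1  1  0  1 -1  1]
  Θ: [ 1  0 -1 -1  0  1  1]
RREF → pivots at {X1,X2,X5} ⇒ r = 3
Π count = n − r = 7 − 3 = 4

4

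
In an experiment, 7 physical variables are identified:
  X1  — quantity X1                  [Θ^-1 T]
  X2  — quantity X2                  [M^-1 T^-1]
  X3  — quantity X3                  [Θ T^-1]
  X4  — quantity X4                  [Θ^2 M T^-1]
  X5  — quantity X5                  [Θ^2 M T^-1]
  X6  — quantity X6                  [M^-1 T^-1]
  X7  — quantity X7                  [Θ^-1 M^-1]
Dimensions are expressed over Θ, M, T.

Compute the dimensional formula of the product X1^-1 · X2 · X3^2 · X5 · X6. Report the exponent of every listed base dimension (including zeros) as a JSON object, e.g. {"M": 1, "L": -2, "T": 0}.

{"Θ": 5, "M": -1, "T": -6}

Exponent matrix [Θ,M,T] × [X1,X2,X3,X4,X5,X6,X7]:
  Θ: [-1  0  1  2  2  0 -1]
  M: [ 0 -1  0  1  1 -1 -1]
  T: [ 1 -1 -1 -1 -1 -1  0]
  [Θ]: (-1)·-1+(1)·0+(2)·1+(1)·2+(1)·0 = 5
  [M]: (-1)·0+(1)·-1+(2)·0+(1)·1+(1)·-1 = -1
  [T]: (-1)·1+(1)·-1+(2)·-1+(1)·-1+(1)·-1 = -6
⇒ Θ^5 M^-1 T^-6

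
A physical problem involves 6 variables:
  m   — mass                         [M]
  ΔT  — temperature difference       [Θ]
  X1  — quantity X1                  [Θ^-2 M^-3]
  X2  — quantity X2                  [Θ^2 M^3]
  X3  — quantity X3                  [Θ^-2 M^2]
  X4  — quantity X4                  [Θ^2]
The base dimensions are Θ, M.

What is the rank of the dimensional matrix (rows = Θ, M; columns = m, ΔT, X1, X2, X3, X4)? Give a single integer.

Write exponents as rows Θ,M / cols m,ΔT,X1,X2,X3,X4:
  Θ: [ 0  1 -2  2 -2  2]
  M: [ 1  0 -3  3  2  0]
Row reduction gives pivot columns m,ΔT; rank = 2

2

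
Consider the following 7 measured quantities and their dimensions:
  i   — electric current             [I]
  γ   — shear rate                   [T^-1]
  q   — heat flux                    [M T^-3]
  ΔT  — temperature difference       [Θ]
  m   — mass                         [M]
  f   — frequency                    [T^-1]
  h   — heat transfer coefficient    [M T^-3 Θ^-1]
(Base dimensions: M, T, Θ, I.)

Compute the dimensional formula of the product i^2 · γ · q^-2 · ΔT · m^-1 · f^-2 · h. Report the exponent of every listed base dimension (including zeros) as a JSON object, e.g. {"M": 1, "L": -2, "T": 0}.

Write exponents as rows M,T,Θ,I / cols i,γ,q,ΔT,m,f,h:
  M: [ 0  0  1  0  1  0  1]
  T: [ 0 -1 -3  0  0 -1 -3]
  Θ: [ 0  0  0  1  0  0 -1]
  I: [ 1  0  0  0  0  0  0]
  [M]: (2)·0+(1)·0+(-2)·1+(1)·0+(-1)·1+(-2)·0+(1)·1 = -2
  [T]: (2)·0+(1)·-1+(-2)·-3+(1)·0+(-1)·0+(-2)·-1+(1)·-3 = 4
  [Θ]: (2)·0+(1)·0+(-2)·0+(1)·1+(-1)·0+(-2)·0+(1)·-1 = 0
  [I]: (2)·1+(1)·0+(-2)·0+(1)·0+(-1)·0+(-2)·0+(1)·0 = 2
⇒ M^-2 T^4 I^2

{"M": -2, "T": 4, "Θ": 0, "I": 2}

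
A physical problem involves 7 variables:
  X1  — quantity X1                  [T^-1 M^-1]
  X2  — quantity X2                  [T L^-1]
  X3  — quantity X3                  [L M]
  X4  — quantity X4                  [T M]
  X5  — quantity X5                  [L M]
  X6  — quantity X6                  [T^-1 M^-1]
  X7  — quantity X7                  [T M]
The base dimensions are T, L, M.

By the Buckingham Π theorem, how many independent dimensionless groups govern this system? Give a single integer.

Write exponents as rows T,L,M / cols X1,X2,X3,X4,X5,X6,X7:
  T: [-1  1  0  1  0 -1  1]
  L: [ 0 -1  1  0  1  0  0]
  M: [-1  0  1  1  1 -1  1]
Row reduction gives pivot columns X1,X2; rank = 2
n=7, r=2 ⇒ 5 dimensionless groups

5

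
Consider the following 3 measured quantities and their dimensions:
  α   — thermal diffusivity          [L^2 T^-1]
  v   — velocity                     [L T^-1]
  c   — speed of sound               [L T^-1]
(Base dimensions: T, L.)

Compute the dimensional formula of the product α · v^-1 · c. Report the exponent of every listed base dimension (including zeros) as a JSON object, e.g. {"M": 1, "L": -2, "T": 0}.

Dimensional matrix (T×L by α×v×c):
  T: [-1 -1 -1]
  L: [ 2  1  1]
  [T]: (1)·-1+(-1)·-1+(1)·-1 = -1
  [L]: (1)·2+(-1)·1+(1)·1 = 2
⇒ T^-1 L^2

{"T": -1, "L": 2}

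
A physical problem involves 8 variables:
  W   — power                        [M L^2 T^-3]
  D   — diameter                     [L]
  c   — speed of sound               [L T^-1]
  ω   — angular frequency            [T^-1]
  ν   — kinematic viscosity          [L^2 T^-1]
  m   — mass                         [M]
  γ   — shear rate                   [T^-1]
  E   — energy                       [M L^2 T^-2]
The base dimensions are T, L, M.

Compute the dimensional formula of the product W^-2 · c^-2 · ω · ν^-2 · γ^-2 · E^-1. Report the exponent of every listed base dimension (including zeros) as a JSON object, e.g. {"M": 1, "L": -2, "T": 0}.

Exponent matrix [T,L,M] × [W,D,c,ω,ν,m,γ,E]:
  T: [-3  0 -1 -1 -1  0 -1 -2]
  L: [ 2  1  1  0  2  0  0  2]
  M: [ 1  0  0  0  0  1  0  1]
  [T]: (-2)·-3+(-2)·-1+(1)·-1+(-2)·-1+(-2)·-1+(-1)·-2 = 13
  [L]: (-2)·2+(-2)·1+(1)·0+(-2)·2+(-2)·0+(-1)·2 = -12
  [M]: (-2)·1+(-2)·0+(1)·0+(-2)·0+(-2)·0+(-1)·1 = -3
⇒ T^13 L^-12 M^-3

{"T": 13, "L": -12, "M": -3}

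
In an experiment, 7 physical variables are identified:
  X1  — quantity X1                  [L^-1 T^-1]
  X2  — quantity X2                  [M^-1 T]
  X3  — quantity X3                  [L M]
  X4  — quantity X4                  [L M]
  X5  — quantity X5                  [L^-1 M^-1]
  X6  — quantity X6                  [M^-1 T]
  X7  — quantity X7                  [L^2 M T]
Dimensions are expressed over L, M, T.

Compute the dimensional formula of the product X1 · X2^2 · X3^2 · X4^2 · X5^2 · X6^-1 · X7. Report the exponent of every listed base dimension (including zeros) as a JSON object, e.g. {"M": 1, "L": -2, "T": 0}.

Dimensional matrix (L×M×T by X1×X2×X3×X4×X5×X6×X7):
  L: [-1  0  1  1 -1  0  2]
  M: [ 0 -1  1  1 -1 -1  1]
  T: [-1  1  0  0  0  1  1]
  [L]: (1)·-1+(2)·0+(2)·1+(2)·1+(2)·-1+(-1)·0+(1)·2 = 3
  [M]: (1)·0+(2)·-1+(2)·1+(2)·1+(2)·-1+(-1)·-1+(1)·1 = 2
  [T]: (1)·-1+(2)·1+(2)·0+(2)·0+(2)·0+(-1)·1+(1)·1 = 1
⇒ L^3 M^2 T

{"L": 3, "M": 2, "T": 1}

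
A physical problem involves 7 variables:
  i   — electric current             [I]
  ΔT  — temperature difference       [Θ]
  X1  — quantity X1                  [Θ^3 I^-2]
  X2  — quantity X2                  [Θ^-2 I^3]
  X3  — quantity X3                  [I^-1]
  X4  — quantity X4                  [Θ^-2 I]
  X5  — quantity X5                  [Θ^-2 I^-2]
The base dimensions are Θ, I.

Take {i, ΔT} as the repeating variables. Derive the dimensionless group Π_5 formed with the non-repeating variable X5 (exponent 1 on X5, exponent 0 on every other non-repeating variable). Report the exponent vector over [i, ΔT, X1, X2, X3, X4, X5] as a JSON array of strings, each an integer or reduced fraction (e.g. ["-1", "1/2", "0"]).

["2", "2", "0", "0", "0", "0", "1"]

Dimensional matrix (Θ×I by i×ΔT×X1×X2×X3×X4×X5):
  Θ: [ 0  1  3 -2  0 -2 -2]
  I: [ 1  0 -2  3 -1  1 -2]
RREF → pivots at {i,ΔT} ⇒ r = 2
Repeat: i,ΔT; free: X1,X2,X3,X4,X5
RREF:
  r0: [   1    0   -2    3   -1    1   -2]
  r1: [   0    1    3   -2    0   -2   -2]
Fix exponent of X5 at 1, X1 at 0, X2 at 0, X3 at 0, X4 at 0; solve each RREF row for its pivot's exponent:
  r0: exp(i) + (-2)·1 = 0 ⇒ exp(i) = 2
  r1: exp(ΔT) + (-2)·1 = 0 ⇒ exp(ΔT) = 2
Π_5 = i^2 · ΔT^2 · X5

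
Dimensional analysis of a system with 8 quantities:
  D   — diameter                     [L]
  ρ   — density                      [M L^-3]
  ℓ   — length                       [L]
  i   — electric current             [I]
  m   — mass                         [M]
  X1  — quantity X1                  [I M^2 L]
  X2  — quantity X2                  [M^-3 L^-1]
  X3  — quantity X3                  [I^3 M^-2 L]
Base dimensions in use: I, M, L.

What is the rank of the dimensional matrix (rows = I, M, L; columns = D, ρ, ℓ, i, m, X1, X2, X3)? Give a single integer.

3

Exponent matrix [I,M,L] × [D,ρ,ℓ,i,m,X1,X2,X3]:
  I: [ 0  0  0  1  0  1  0  3]
  M: [ 0  1  0  0  1  2 -3 -2]
  L: [ 1 -3  1  0  0  1 -1  1]
Row reduction gives pivot columns D,ρ,i; rank = 3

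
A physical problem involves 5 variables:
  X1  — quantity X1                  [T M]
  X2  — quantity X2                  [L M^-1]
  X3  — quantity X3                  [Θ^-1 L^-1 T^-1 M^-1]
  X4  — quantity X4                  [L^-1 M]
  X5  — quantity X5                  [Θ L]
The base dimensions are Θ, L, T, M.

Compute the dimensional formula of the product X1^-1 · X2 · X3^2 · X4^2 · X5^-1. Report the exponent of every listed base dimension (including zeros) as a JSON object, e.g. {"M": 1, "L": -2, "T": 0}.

{"Θ": -3, "L": -4, "T": -3, "M": -2}

Dimensional matrix (Θ×L×T×M by X1×X2×X3×X4×X5):
  Θ: [ 0  0 -1  0  1]
  L: [ 0  1 -1 -1  1]
  T: [ 1  0 -1  0  0]
  M: [ 1 -1 -1  1  0]
  [Θ]: (-1)·0+(1)·0+(2)·-1+(2)·0+(-1)·1 = -3
  [L]: (-1)·0+(1)·1+(2)·-1+(2)·-1+(-1)·1 = -4
  [T]: (-1)·1+(1)·0+(2)·-1+(2)·0+(-1)·0 = -3
  [M]: (-1)·1+(1)·-1+(2)·-1+(2)·1+(-1)·0 = -2
⇒ Θ^-3 L^-4 T^-3 M^-2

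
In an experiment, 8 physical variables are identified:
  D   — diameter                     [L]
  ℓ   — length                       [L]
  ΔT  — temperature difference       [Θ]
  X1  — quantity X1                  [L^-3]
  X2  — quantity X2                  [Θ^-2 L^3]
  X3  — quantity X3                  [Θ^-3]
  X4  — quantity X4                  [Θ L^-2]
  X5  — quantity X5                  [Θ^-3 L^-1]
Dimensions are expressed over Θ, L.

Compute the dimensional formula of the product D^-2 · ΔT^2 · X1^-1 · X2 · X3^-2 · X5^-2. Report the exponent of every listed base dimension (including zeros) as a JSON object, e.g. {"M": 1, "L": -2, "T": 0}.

Exponent matrix [Θ,L] × [D,ℓ,ΔT,X1,X2,X3,X4,X5]:
  Θ: [ 0  0  1  0 -2 -3  1 -3]
  L: [ 1  1  0 -3  3  0 -2 -1]
  [Θ]: (-2)·0+(2)·1+(-1)·0+(1)·-2+(-2)·-3+(-2)·-3 = 12
  [L]: (-2)·1+(2)·0+(-1)·-3+(1)·3+(-2)·0+(-2)·-1 = 6
⇒ Θ^12 L^6

{"Θ": 12, "L": 6}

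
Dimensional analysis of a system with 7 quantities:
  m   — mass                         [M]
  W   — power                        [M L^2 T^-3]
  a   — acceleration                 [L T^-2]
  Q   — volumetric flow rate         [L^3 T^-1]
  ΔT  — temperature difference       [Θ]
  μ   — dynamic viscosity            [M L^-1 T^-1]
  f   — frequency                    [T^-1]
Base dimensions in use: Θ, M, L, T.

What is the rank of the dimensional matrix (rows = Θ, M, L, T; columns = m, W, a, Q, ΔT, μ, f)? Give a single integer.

Dimensional matrix (Θ×M×L×T by m×W×a×Q×ΔT×μ×f):
  Θ: [ 0  0  0  0  1  0  0]
  M: [ 1  1  0  0  0  1  0]
  L: [ 0  2  1  3  0 -1  0]
  T: [ 0 -3 -2 -1  0 -1 -1]
Echelon form has 4 nonzero rows (pivots: m,W,a,ΔT)

4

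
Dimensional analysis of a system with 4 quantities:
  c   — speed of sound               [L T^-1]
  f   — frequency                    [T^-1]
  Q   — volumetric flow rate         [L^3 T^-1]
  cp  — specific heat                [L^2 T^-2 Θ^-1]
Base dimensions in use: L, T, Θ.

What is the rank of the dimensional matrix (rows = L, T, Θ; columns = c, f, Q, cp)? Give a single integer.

3

Dimensional matrix (L×T×Θ by c×f×Q×cp):
  L: [ 1  0  3  2]
  T: [-1 -1 -1 -2]
  Θ: [ 0  0  0 -1]
Echelon form has 3 nonzero rows (pivots: c,f,cp)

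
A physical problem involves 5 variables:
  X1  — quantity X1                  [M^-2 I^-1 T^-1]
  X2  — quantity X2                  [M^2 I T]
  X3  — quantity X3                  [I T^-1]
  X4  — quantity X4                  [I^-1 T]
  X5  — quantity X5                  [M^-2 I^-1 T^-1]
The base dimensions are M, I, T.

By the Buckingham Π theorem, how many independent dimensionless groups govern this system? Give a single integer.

3

Dimensional matrix (M×I×T by X1×X2×X3×X4×X5):
  M: [-2  2  0  0 -2]
  I: [-1  1  1 -1 -1]
  T: [-1  1 -1  1 -1]
RREF → pivots at {X1,X3} ⇒ r = 2
Π count = n − r = 5 − 2 = 3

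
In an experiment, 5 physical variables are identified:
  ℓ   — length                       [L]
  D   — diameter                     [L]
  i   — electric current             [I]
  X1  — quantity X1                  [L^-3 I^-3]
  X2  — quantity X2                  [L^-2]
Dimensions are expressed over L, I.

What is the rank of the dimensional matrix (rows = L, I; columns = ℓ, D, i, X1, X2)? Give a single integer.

2

Dimensional matrix (L×I by ℓ×D×i×X1×X2):
  L: [ 1  1  0 -3 -2]
  I: [ 0  0  1 -3  0]
Row reduction gives pivot columns ℓ,i; rank = 2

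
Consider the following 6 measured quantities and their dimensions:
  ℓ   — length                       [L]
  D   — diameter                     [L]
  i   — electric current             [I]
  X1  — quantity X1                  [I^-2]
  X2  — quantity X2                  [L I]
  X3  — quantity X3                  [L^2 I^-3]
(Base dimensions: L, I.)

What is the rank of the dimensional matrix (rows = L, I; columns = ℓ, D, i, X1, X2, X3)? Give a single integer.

2

Exponent matrix [L,I] × [ℓ,D,i,X1,X2,X3]:
  L: [ 1  1  0  0  1  2]
  I: [ 0  0  1 -2  1 -3]
Echelon form has 2 nonzero rows (pivots: ℓ,i)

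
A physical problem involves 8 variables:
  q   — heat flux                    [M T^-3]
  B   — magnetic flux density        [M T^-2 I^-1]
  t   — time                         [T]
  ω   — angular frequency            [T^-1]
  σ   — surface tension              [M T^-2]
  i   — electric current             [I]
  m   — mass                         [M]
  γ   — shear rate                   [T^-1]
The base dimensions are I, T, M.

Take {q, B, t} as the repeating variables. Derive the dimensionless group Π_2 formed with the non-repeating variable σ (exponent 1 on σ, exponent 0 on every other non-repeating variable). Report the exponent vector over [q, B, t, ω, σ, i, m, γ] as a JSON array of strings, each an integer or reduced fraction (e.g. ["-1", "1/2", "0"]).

["-1", "0", "-1", "0", "1", "0", "0", "0"]

Dimensional matrix (I×T×M by q×B×t×ω×σ×i×m×γ):
  I: [ 0 -1  0  0  0  1  0  0]
  T: [-3 -2  1 -1 -2  0  0 -1]
  M: [ 1  1  0  0  1  0  1  0]
Echelon form has 3 nonzero rows (pivots: q,B,t)
Pivot set = {q,B,t}, free = {ω,σ,i,m,γ}
RREF:
  r0: [   1    0    0    0    1    1    1    0]
  r1: [   0    1    0    0    0   -1    0    0]
  r2: [   0    0    1   -1    1    1    3   -1]
Fix exponent of σ at 1, ω at 0, i at 0, m at 0, γ at 0; solve each RREF row for its pivot's exponent:
  r0: exp(q) + (1)·1 = 0 ⇒ exp(q) = -1
  r1: exp(B) + (0)·1 = 0 ⇒ exp(B) = 0
  r2: exp(t) + (1)·1 = 0 ⇒ exp(t) = -1
Π_2 = q^-1 · t^-1 · σ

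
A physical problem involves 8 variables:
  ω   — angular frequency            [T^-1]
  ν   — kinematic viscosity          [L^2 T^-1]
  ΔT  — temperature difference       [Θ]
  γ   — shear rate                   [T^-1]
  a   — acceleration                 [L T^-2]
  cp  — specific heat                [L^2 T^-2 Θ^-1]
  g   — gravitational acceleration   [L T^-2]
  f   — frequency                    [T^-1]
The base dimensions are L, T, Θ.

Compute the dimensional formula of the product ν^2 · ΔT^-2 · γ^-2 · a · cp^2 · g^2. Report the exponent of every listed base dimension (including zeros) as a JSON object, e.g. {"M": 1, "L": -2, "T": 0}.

Exponent matrix [L,T,Θ] × [ω,ν,ΔT,γ,a,cp,g,f]:
  L: [ 0  2  0  0  1  2  1  0]
  T: [-1 -1  0 -1 -2 -2 -2 -1]
  Θ: [ 0  0  1  0  0 -1  0  0]
  [L]: (2)·2+(-2)·0+(-2)·0+(1)·1+(2)·2+(2)·1 = 11
  [T]: (2)·-1+(-2)·0+(-2)·-1+(1)·-2+(2)·-2+(2)·-2 = -10
  [Θ]: (2)·0+(-2)·1+(-2)·0+(1)·0+(2)·-1+(2)·0 = -4
⇒ L^11 T^-10 Θ^-4

{"L": 11, "T": -10, "Θ": -4}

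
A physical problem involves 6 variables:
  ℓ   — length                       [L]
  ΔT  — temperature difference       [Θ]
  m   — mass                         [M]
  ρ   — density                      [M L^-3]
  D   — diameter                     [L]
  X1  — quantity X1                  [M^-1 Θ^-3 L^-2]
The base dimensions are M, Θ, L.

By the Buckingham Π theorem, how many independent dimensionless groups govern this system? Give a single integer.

3

Dimensional matrix (M×Θ×L by ℓ×ΔT×m×ρ×D×X1):
  M: [ 0  0  1  1  0 -1]
  Θ: [ 0  1  0  0  0 -3]
  L: [ 1  0  0 -3  1 -2]
Echelon form has 3 nonzero rows (pivots: ℓ,ΔT,m)
Π count = n − r = 6 − 3 = 3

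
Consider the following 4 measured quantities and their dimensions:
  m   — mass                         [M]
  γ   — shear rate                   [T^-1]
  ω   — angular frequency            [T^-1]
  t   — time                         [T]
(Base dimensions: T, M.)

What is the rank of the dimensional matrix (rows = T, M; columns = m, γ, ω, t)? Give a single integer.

2

Dimensional matrix (T×M by m×γ×ω×t):
  T: [ 0 -1 -1  1]
  M: [ 1  0  0  0]
Row reduction gives pivot columns m,γ; rank = 2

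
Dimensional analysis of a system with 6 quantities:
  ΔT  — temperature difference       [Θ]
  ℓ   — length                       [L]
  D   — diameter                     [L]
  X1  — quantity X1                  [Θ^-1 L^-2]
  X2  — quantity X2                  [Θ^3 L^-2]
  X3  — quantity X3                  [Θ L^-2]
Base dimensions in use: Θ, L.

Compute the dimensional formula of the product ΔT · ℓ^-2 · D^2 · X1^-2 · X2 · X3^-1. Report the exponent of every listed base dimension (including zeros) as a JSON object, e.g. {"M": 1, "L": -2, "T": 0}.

{"Θ": 5, "L": 4}

Dimensional matrix (Θ×L by ΔT×ℓ×D×X1×X2×X3):
  Θ: [ 1  0  0 -1  3  1]
  L: [ 0  1  1 -2 -2 -2]
  [Θ]: (1)·1+(-2)·0+(2)·0+(-2)·-1+(1)·3+(-1)·1 = 5
  [L]: (1)·0+(-2)·1+(2)·1+(-2)·-2+(1)·-2+(-1)·-2 = 4
⇒ Θ^5 L^4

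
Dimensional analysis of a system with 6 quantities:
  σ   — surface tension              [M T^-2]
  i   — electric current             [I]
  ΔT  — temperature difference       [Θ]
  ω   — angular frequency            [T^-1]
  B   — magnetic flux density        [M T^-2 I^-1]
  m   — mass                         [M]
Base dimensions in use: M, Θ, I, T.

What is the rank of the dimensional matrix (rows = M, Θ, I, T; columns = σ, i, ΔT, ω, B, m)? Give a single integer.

Dimensional matrix (M×Θ×I×T by σ×i×ΔT×ω×B×m):
  M: [ 1  0  0  0  1  1]
  Θ: [ 0  0  1  0  0  0]
  I: [ 0  1  0  0 -1  0]
  T: [-2  0  0 -1 -2  0]
Row reduction gives pivot columns σ,i,ΔT,ω; rank = 4

4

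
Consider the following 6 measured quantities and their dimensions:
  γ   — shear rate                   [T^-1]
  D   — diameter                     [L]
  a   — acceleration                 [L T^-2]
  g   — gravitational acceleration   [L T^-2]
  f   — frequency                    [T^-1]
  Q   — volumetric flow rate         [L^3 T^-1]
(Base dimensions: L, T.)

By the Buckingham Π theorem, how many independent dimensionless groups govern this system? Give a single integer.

Exponent matrix [L,T] × [γ,D,a,g,f,Q]:
  L: [ 0  1  1  1  0  3]
  T: [-1  0 -2 -2 -1 -1]
Echelon form has 2 nonzero rows (pivots: γ,D)
n=6, r=2 ⇒ 4 dimensionless groups

4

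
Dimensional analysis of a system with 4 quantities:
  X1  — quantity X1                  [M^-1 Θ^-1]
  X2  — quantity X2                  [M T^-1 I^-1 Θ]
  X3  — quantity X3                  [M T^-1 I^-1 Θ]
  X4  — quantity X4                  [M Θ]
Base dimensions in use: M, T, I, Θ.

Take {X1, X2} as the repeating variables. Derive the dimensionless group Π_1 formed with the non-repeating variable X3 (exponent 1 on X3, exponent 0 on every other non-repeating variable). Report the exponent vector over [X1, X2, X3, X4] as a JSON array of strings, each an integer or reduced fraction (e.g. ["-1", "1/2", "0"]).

Write exponents as rows M,T,I,Θ / cols X1,X2,X3,X4:
  M: [-1  1  1  1]
  T: [ 0 -1 -1  0]
  I: [ 0 -1 -1  0]
  Θ: [-1  1  1  1]
Echelon form has 2 nonzero rows (pivots: X1,X2)
Repeat: X1,X2; free: X3,X4
RREF:
  r0: [   1    0    0   -1]
  r1: [   0    1    1    0]
  r2: [   0    0    0    0]
  r3: [   0    0    0    0]
Fix exponent of X3 at 1, X4 at 0; solve each RREF row for its pivot's exponent:
  r0: exp(X1) + (0)·1 = 0 ⇒ exp(X1) = 0
  r1: exp(X2) + (1)·1 = 0 ⇒ exp(X2) = -1
Π_1 = X2^-1 · X3

["0", "-1", "1", "0"]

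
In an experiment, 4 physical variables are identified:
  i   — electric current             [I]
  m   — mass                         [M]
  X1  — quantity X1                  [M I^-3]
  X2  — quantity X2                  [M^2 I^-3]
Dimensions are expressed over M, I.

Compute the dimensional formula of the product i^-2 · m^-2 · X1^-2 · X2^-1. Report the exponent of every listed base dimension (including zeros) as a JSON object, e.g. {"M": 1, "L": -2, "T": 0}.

Exponent matrix [M,I] × [i,m,X1,X2]:
  M: [ 0  1  1  2]
  I: [ 1  0 -3 -3]
  [M]: (-2)·0+(-2)·1+(-2)·1+(-1)·2 = -6
  [I]: (-2)·1+(-2)·0+(-2)·-3+(-1)·-3 = 7
⇒ M^-6 I^7

{"M": -6, "I": 7}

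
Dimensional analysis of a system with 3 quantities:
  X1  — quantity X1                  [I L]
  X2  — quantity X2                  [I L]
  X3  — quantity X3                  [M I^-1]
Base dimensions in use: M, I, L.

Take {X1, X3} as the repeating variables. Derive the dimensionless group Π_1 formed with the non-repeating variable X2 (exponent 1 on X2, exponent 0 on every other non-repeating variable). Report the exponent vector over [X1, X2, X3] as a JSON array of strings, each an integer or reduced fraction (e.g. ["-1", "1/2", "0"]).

["-1", "1", "0"]

Write exponents as rows M,I,L / cols X1,X2,X3:
  M: [ 0  0  1]
  I: [ 1  1 -1]
  L: [ 1  1  0]
RREF → pivots at {X1,X3} ⇒ r = 2
Pivot set = {X1,X3}, free = {X2}
RREF:
  r0: [   1    1    0]
  r1: [   0    0    1]
  r2: [   0    0    0]
Fix exponent of X2 at 1; solve each RREF row for its pivot's exponent:
  r0: exp(X1) + (1)·1 = 0 ⇒ exp(X1) = -1
  r1: exp(X3) + (0)·1 = 0 ⇒ exp(X3) = 0
Π_1 = X1^-1 · X2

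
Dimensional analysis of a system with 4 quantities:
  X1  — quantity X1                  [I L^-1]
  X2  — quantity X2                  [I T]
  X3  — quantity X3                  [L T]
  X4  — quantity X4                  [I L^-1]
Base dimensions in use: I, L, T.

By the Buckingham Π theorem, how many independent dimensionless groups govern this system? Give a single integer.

Dimensional matrix (I×L×T by X1×X2×X3×X4):
  I: [ 1  1  0  1]
  L: [-1  0  1 -1]
  T: [ 0  1  1  0]
Row reduction gives pivot columns X1,X2; rank = 2
Π count = n − r = 4 − 2 = 2

2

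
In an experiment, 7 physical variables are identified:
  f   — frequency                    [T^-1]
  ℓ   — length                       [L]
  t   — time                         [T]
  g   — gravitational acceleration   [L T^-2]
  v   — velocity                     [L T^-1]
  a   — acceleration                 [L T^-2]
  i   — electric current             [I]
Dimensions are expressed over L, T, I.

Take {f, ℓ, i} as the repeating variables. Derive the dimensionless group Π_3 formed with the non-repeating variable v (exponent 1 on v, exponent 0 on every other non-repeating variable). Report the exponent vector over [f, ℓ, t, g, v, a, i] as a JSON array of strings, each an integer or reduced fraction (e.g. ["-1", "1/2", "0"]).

Exponent matrix [L,T,I] × [f,ℓ,t,g,v,a,i]:
  L: [ 0  1  0  1  1  1  0]
  T: [-1  0  1 -2 -1 -2  0]
  I: [ 0  0  0  0  0  0  1]
Row reduction gives pivot columns f,ℓ,i; rank = 3
Pivot set = {f,ℓ,i}, free = {t,g,v,a}
RREF:
  r0: [   1    0   -1    2    1    2    0]
  r1: [   0    1    0    1    1    1    0]
  r2: [   0    0    0    0    0    0    1]
Fix exponent of v at 1, t at 0, g at 0, a at 0; solve each RREF row for its pivot's exponent:
  r0: exp(f) + (1)·1 = 0 ⇒ exp(f) = -1
  r1: exp(ℓ) + (1)·1 = 0 ⇒ exp(ℓ) = -1
  r2: exp(i) + (0)·1 = 0 ⇒ exp(i) = 0
Π_3 = f^-1 · ℓ^-1 · v

["-1", "-1", "0", "0", "1", "0", "0"]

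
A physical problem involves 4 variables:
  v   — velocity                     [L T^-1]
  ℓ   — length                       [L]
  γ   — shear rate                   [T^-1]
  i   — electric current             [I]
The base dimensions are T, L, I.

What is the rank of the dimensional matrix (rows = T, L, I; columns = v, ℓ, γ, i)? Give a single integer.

Exponent matrix [T,L,I] × [v,ℓ,γ,i]:
  T: [-1  0 -1  0]
  L: [ 1  1  0  0]
  I: [ 0  0  0  1]
Echelon form has 3 nonzero rows (pivots: v,ℓ,i)

3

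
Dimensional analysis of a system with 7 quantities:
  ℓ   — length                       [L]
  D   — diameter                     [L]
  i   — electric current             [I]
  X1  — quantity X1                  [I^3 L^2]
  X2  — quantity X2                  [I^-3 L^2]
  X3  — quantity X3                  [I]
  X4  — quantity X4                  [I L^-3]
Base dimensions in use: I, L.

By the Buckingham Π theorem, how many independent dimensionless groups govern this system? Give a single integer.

Exponent matrix [I,L] × [ℓ,D,i,X1,X2,X3,X4]:
  I: [ 0  0  1  3 -3  1  1]
  L: [ 1  1  0  2  2  0 -3]
RREF → pivots at {ℓ,i} ⇒ r = 2
7 vars − rank 2 = 5 Π groups

5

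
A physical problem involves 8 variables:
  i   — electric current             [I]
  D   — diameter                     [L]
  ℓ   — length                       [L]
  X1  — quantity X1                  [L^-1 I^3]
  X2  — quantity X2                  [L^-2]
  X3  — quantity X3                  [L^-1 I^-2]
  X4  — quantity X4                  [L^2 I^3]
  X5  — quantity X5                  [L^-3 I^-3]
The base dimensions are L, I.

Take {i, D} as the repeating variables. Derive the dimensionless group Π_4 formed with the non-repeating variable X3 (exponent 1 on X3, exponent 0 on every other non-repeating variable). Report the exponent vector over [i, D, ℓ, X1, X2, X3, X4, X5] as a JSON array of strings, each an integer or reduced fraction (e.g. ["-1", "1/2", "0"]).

["2", "1", "0", "0", "0", "1", "0", "0"]

Write exponents as rows L,I / cols i,D,ℓ,X1,X2,X3,X4,X5:
  L: [ 0  1  1 -1 -2 -1  2 -3]
  I: [ 1  0  0  3  0 -2  3 -3]
Echelon form has 2 nonzero rows (pivots: i,D)
Repeat: i,D; free: ℓ,X1,X2,X3,X4,X5
RREF:
  r0: [   1    0    0    3    0   -2    3   -3]
  r1: [   0    1    1   -1   -2   -1    2   -3]
Fix exponent of X3 at 1, ℓ at 0, X1 at 0, X2 at 0, X4 at 0, X5 at 0; solve each RREF row for its pivot's exponent:
  r0: exp(i) + (-2)·1 = 0 ⇒ exp(i) = 2
  r1: exp(D) + (-1)·1 = 0 ⇒ exp(D) = 1
Π_4 = i^2 · D · X3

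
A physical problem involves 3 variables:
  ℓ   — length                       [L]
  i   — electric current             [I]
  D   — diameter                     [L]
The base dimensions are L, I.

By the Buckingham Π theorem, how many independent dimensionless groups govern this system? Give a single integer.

1

Write exponents as rows L,I / cols ℓ,i,D:
  L: [ 1  0  1]
  I: [ 0  1  0]
Row reduction gives pivot columns ℓ,i; rank = 2
3 vars − rank 2 = 1 Π group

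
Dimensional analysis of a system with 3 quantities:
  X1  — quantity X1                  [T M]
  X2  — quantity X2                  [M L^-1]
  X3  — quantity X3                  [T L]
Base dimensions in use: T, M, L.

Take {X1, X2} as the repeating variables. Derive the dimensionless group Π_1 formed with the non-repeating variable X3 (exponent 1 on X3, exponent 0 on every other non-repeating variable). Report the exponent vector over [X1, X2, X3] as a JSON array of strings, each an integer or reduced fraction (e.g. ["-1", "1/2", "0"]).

["-1", "1", "1"]

Exponent matrix [T,M,L] × [X1,X2,X3]:
  T: [ 1  0  1]
  M: [ 1  1  0]
  L: [ 0 -1  1]
Echelon form has 2 nonzero rows (pivots: X1,X2)
Pivot set = {X1,X2}, free = {X3}
RREF:
  r0: [   1    0    1]
  r1: [   0    1   -1]
  r2: [   0    0    0]
Fix exponent of X3 at 1; solve each RREF row for its pivot's exponent:
  r0: exp(X1) + (1)·1 = 0 ⇒ exp(X1) = -1
  r1: exp(X2) + (-1)·1 = 0 ⇒ exp(X2) = 1
Π_1 = X1^-1 · X2 · X3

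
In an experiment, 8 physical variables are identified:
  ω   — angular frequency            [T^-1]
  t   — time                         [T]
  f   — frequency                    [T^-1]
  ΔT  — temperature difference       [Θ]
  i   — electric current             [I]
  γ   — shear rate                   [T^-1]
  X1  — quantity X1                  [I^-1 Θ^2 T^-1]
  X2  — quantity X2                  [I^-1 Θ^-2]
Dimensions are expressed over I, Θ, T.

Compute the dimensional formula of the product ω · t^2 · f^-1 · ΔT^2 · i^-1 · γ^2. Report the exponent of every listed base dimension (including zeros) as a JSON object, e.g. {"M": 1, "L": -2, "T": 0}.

{"I": -1, "Θ": 2, "T": 0}

Write exponents as rows I,Θ,T / cols ω,t,f,ΔT,i,γ,X1,X2:
  I: [ 0  0  0  0  1  0 -1 -1]
  Θ: [ 0  0  0  1  0  0  2 -2]
  T: [-1  1 -1  0  0 -1 -1  0]
  [I]: (1)·0+(2)·0+(-1)·0+(2)·0+(-1)·1+(2)·0 = -1
  [Θ]: (1)·0+(2)·0+(-1)·0+(2)·1+(-1)·0+(2)·0 = 2
  [T]: (1)·-1+(2)·1+(-1)·-1+(2)·0+(-1)·0+(2)·-1 = 0
⇒ I^-1 Θ^2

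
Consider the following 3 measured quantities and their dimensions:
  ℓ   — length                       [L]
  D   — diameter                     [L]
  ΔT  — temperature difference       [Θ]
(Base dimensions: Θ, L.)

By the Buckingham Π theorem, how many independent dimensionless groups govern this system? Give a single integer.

1

Write exponents as rows Θ,L / cols ℓ,D,ΔT:
  Θ: [ 0  0  1]
  L: [ 1  1  0]
RREF → pivots at {ℓ,ΔT} ⇒ r = 2
3 vars − rank 2 = 1 Π group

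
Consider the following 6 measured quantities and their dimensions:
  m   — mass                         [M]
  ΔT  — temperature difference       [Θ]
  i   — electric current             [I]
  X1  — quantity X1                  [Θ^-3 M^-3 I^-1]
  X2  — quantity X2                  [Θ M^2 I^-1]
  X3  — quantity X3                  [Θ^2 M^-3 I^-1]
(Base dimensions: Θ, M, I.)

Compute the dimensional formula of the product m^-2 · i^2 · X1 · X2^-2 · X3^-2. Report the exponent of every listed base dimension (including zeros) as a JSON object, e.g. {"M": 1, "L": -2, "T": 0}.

Exponent matrix [Θ,M,I] × [m,ΔT,i,X1,X2,X3]:
  Θ: [ 0  1  0 -3  1  2]
  M: [ 1  0  0 -3  2 -3]
  I: [ 0  0  1 -1 -1 -1]
  [Θ]: (-2)·0+(2)·0+(1)·-3+(-2)·1+(-2)·2 = -9
  [M]: (-2)·1+(2)·0+(1)·-3+(-2)·2+(-2)·-3 = -3
  [I]: (-2)·0+(2)·1+(1)·-1+(-2)·-1+(-2)·-1 = 5
⇒ Θ^-9 M^-3 I^5

{"Θ": -9, "M": -3, "I": 5}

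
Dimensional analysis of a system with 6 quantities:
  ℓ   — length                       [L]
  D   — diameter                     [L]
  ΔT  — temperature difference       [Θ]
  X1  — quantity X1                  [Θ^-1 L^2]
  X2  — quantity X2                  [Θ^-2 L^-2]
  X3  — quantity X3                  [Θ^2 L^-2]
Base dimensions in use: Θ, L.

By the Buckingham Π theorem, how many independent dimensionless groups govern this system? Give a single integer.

4

Write exponents as rows Θ,L / cols ℓ,D,ΔT,X1,X2,X3:
  Θ: [ 0  0  1 -1 -2  2]
  L: [ 1  1  0  2 -2 -2]
Row reduction gives pivot columns ℓ,ΔT; rank = 2
6 vars − rank 2 = 4 Π groups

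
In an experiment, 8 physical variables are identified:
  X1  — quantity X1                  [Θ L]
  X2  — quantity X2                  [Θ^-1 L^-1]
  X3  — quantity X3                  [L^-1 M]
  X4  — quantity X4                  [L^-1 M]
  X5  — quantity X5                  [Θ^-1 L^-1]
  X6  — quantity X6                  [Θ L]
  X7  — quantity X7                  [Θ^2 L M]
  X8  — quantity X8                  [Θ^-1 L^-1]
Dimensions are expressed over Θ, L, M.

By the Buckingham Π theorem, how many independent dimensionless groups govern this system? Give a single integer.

6

Write exponents as rows Θ,L,M / cols X1,X2,X3,X4,X5,X6,X7,X8:
  Θ: [ 1 -1  0  0 -1  1  2 -1]
  L: [ 1 -1 -1 -1 -1  1  1 -1]
  M: [ 0  0  1  1  0  0  1  0]
Row reduction gives pivot columns X1,X3; rank = 2
n=8, r=2 ⇒ 6 dimensionless groups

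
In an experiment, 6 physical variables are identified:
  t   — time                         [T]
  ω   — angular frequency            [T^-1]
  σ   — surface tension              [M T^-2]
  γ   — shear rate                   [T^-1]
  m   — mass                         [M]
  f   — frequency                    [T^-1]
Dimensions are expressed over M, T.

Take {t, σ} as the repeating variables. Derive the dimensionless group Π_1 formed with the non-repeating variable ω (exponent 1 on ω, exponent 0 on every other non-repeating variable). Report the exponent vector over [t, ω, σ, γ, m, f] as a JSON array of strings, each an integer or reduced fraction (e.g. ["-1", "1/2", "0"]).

Write exponents as rows M,T / cols t,ω,σ,γ,m,f:
  M: [ 0  0  1  0  1  0]
  T: [ 1 -1 -2 -1  0 -1]
Row reduction gives pivot columns t,σ; rank = 2
Pivot set = {t,σ}, free = {ω,γ,m,f}
RREF:
  r0: [   1   -1    0   -1    2   -1]
  r1: [   0    0    1    0    1    0]
Fix exponent of ω at 1, γ at 0, m at 0, f at 0; solve each RREF row for its pivot's exponent:
  r0: exp(t) + (-1)·1 = 0 ⇒ exp(t) = 1
  r1: exp(σ) + (0)·1 = 0 ⇒ exp(σ) = 0
Π_1 = t · ω

["1", "1", "0", "0", "0", "0"]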